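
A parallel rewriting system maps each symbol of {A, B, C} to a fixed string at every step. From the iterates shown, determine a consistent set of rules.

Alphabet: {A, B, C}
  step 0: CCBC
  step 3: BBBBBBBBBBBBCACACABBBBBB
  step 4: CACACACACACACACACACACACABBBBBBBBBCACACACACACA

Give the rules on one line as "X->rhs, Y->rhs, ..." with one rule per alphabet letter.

A->B, B->CA, C->BB

  step 3 ⇒ step 4: BBBBBBBBBBBBCACACABBBBBB ⇒ CA·CA·CA·CA·CA·CA·CA·CA·CA·CA·CA·CA·BB·B·BB·B·BB·B·CA·CA·CA·CA·CA·CA
    A ↦ B
    B ↦ CA
    C ↦ BB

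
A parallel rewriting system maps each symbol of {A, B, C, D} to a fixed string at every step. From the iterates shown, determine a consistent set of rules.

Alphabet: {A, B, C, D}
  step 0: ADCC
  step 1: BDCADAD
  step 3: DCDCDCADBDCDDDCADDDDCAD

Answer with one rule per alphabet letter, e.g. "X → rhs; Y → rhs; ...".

  step 0 ⇒ step 1: ADCC ⇒ B·DC·AD·AD
    A ↦ B
    C ↦ AD
    D ↦ DC
    B ↦ DD  (constrained at step 1)

A->B, B->DD, C->AD, D->DC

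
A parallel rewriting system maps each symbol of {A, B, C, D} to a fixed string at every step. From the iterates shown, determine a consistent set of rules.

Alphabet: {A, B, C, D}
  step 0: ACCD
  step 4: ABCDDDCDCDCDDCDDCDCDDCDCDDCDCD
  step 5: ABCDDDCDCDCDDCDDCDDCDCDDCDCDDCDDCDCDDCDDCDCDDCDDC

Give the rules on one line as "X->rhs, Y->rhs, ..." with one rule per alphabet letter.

A->AB, B->CD, C->D, D->DC

  step 4 ⇒ step 5: ABCDDDCDCDCDDCDDCDCDDCDCDDCDCD ⇒ AB·CD·D·DC·DC·DC·D·DC·D·DC·D·DC·DC·D·DC·DC·D·DC·D·DC·DC·D·DC·D·DC·DC·D·DC·D·DC
    A ↦ AB
    B ↦ CD
    C ↦ D
    D ↦ DC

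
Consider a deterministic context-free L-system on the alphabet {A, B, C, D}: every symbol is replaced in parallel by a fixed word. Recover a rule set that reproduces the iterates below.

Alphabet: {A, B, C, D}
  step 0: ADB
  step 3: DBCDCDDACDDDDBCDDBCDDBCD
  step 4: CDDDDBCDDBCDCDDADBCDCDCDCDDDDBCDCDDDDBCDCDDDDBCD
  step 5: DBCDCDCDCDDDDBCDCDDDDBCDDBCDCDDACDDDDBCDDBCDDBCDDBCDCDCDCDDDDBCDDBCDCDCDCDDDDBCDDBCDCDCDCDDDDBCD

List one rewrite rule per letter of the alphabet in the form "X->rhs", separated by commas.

A->DA, B->DD, C->DB, D->CD

  step 4 ⇒ step 5: CDDDDBCDDBCDCDDADBCDCDCDCDDDDBCDCDDDDBCDCDDDDBCD ⇒ DB·CD·CD·CD·CD·DD·DB·CD·CD·DD·DB·CD·DB·CD·CD·DA·CD·DD·DB·CD·DB·CD·DB·CD·DB·CD·CD·CD·CD·DD·DB·CD·DB·CD·CD·CD·CD·DD·DB·CD·DB·CD·CD·CD·CD·DD·DB·CD
    A ↦ DA
    B ↦ DD
    C ↦ DB
    D ↦ CD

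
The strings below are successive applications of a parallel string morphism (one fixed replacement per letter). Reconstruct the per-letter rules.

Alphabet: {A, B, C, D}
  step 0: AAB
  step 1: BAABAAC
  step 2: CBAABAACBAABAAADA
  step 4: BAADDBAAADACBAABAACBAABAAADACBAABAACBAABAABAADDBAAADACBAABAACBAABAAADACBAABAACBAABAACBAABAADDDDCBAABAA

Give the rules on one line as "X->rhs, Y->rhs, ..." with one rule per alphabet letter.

  step 1 ⇒ step 2: BAABAAC ⇒ C·BAA·BAA·C·BAA·BAA·ADA
    A ↦ BAA
    B ↦ C
    C ↦ ADA
    D ↦ DD  (constrained at step 2)

A->BAA, B->C, C->ADA, D->DD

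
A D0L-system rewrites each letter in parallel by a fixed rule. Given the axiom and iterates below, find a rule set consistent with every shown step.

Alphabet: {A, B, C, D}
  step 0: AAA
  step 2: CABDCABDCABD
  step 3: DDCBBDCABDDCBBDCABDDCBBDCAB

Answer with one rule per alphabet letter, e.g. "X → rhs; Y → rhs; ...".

  step 2 ⇒ step 3: CABDCABDCABD ⇒ D·DC·BBD·CAB·D·DC·BBD·CAB·D·DC·BBD·CAB
    A ↦ DC
    B ↦ BBD
    C ↦ D
    D ↦ CAB

A->DC, B->BBD, C->D, D->CAB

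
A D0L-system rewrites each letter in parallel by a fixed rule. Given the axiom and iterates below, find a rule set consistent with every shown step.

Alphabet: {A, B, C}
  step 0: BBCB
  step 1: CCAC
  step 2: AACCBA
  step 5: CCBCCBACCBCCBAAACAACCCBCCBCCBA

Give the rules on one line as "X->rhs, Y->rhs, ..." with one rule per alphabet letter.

A->CCB, B->C, C->A

  step 1 ⇒ step 2: CCAC ⇒ A·A·CCB·A
    A ↦ CCB
    C ↦ A
  step 0 ⇒ step 1: BBCB ⇒ C·C·A·C
    B ↦ C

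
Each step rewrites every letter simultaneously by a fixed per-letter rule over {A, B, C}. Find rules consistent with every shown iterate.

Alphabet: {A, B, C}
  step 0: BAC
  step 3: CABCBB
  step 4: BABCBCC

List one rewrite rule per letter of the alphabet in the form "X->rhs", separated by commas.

A->AB, B->C, C->B

  step 3 ⇒ step 4: CABCBB ⇒ B·AB·C·B·C·C
    A ↦ AB
    B ↦ C
    C ↦ B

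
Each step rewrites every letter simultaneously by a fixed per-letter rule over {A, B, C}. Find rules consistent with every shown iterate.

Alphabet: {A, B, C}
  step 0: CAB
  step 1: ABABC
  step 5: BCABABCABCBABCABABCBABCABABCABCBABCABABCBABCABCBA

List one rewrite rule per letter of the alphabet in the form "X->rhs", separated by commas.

A->BA, B->BC, C->A

  step 0 ⇒ step 1: CAB ⇒ A·BA·BC
    A ↦ BA
    B ↦ BC
    C ↦ A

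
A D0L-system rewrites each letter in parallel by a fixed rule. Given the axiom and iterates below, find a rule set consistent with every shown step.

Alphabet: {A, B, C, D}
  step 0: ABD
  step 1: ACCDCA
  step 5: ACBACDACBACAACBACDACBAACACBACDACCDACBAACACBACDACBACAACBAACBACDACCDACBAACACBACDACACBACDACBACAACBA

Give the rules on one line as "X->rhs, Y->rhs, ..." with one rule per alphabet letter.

  step 0 ⇒ step 1: ABD ⇒ AC·CD·CA
    A ↦ AC
    B ↦ CD
    D ↦ CA
    C ↦ BA  (constrained at step 1)

A->AC, B->CD, C->BA, D->CA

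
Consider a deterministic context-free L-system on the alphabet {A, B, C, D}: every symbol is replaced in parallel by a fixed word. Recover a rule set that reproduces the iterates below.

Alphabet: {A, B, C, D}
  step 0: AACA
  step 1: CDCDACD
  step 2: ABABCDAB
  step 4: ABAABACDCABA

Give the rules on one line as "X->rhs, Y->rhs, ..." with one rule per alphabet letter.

A->CD, B->C, C->A, D->B

  step 1 ⇒ step 2: CDCDACD ⇒ A·B·A·B·CD·A·B
    A ↦ CD
    C ↦ A
    D ↦ B
    B ↦ C  (constrained at step 2)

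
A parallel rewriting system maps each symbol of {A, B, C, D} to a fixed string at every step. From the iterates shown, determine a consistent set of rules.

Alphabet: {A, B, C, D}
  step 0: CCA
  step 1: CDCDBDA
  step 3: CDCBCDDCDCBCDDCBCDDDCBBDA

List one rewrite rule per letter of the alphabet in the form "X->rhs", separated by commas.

  step 0 ⇒ step 1: CCA ⇒ CD·CD·BDA
    A ↦ BDA
    C ↦ CD
    B ↦ D  (constrained at step 1)
    D ↦ CB  (constrained at step 1)

A->BDA, B->D, C->CD, D->CB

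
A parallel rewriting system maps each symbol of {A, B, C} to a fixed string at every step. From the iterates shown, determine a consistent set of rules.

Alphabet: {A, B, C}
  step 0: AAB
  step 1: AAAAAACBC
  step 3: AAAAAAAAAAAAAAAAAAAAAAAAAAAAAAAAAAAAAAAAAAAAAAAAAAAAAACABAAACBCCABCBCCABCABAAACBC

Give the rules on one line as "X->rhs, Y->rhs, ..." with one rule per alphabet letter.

A->AAA, B->CBC, C->CAB

  step 0 ⇒ step 1: AAB ⇒ AAA·AAA·CBC
    A ↦ AAA
    B ↦ CBC
    C ↦ CAB  (constrained at step 1)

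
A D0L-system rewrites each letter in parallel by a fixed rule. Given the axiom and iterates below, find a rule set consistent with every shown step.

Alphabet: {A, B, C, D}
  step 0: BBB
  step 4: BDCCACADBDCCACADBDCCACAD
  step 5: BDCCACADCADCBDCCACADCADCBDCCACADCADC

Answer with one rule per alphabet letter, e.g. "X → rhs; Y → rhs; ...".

  step 4 ⇒ step 5: BDCCACADBDCCACADBDCCACAD ⇒ BD·C·CA·CA·D·CA·D·C·BD·C·CA·CA·D·CA·D·C·BD·C·CA·CA·D·CA·D·C
    A ↦ D
    B ↦ BD
    C ↦ CA
    D ↦ C

A->D, B->BD, C->CA, D->C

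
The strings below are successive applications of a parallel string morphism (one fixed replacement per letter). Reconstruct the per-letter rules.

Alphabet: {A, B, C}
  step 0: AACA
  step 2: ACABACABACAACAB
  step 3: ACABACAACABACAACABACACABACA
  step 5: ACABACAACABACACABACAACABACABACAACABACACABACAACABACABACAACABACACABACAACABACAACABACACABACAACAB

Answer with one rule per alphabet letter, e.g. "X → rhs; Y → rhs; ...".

  step 2 ⇒ step 3: ACABACABACAACAB ⇒ AC·AB·AC·A·AC·AB·AC·A·AC·AB·AC·AC·AB·AC·A
    A ↦ AC
    B ↦ A
    C ↦ AB

A->AC, B->A, C->AB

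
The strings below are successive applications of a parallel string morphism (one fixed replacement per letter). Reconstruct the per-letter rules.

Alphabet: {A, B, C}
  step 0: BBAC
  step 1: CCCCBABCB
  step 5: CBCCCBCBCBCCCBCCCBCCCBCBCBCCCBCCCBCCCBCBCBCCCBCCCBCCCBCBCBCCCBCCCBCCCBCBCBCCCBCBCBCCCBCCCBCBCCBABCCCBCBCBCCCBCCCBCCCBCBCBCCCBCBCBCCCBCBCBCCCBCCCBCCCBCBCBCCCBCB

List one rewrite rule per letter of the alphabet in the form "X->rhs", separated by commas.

  step 0 ⇒ step 1: BBAC ⇒ CC·CC·BAB·CB
    A ↦ BAB
    B ↦ CC
    C ↦ CB

A->BAB, B->CC, C->CB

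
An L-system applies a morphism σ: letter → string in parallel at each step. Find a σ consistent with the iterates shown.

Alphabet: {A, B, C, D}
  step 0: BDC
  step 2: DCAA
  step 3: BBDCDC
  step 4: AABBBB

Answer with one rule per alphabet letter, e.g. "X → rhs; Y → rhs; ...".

A->DC, B->A, C->B, D->B

  step 3 ⇒ step 4: BBDCDC ⇒ A·A·B·B·B·B
    B ↦ A
    C ↦ B
    D ↦ B
  step 2 ⇒ step 3: DCAA ⇒ B·B·DC·DC
    A ↦ DC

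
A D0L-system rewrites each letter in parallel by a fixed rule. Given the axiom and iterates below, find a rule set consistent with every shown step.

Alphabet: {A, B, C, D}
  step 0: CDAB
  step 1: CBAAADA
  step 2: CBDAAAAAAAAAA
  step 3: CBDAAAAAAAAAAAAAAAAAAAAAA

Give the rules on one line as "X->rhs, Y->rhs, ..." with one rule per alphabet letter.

A->AA, B->DA, C->CB, D->A

  step 2 ⇒ step 3: CBDAAAAAAAAAA ⇒ CB·DA·A·AA·AA·AA·AA·AA·AA·AA·AA·AA·AA
    A ↦ AA
    B ↦ DA
    C ↦ CB
    D ↦ A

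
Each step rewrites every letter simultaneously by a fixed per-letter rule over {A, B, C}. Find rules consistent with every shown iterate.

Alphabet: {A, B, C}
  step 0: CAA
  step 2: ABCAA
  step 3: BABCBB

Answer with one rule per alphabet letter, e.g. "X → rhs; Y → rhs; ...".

  step 2 ⇒ step 3: ABCAA ⇒ B·A·BC·B·B
    A ↦ B
    B ↦ A
    C ↦ BC

A->B, B->A, C->BC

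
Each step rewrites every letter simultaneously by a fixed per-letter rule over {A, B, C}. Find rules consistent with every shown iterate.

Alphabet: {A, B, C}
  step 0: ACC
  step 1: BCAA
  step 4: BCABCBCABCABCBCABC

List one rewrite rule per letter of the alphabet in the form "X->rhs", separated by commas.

A->BC, B->BC, C->A

  step 0 ⇒ step 1: ACC ⇒ BC·A·A
    A ↦ BC
    C ↦ A
    B ↦ BC  (constrained at step 1)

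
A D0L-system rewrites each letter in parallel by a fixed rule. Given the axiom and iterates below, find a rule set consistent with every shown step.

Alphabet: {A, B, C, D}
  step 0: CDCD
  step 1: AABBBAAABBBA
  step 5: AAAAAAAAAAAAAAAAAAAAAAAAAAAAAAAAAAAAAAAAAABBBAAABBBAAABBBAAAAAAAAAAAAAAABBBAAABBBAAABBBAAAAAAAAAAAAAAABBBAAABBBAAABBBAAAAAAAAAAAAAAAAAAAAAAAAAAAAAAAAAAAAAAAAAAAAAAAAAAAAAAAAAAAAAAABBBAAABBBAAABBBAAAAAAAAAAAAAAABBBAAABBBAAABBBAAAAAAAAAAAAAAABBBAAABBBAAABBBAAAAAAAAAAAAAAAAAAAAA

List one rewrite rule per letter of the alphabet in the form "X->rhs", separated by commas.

  step 0 ⇒ step 1: CDCD ⇒ AAB·BBA·AAB·BBA
    C ↦ AAB
    D ↦ BBA
    A ↦ AA  (constrained at step 1)
    B ↦ CD  (constrained at step 1)

A->AA, B->CD, C->AAB, D->BBA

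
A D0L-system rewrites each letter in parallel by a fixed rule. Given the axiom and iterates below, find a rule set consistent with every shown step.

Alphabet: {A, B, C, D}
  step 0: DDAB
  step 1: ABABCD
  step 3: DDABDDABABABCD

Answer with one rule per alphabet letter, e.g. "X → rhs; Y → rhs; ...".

A->C, B->D, C->DD, D->AB

  step 0 ⇒ step 1: DDAB ⇒ AB·AB·C·D
    A ↦ C
    B ↦ D
    D ↦ AB
    C ↦ DD  (constrained at step 1)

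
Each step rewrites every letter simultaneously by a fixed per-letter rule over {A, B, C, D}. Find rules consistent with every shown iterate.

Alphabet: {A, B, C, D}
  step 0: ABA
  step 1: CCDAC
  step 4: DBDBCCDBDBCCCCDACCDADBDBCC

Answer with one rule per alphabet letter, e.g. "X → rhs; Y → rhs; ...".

  step 0 ⇒ step 1: ABA ⇒ C·CDA·C
    A ↦ C
    B ↦ CDA
    C ↦ DB  (constrained at step 1)
    D ↦ C  (constrained at step 1)

A->C, B->CDA, C->DB, D->C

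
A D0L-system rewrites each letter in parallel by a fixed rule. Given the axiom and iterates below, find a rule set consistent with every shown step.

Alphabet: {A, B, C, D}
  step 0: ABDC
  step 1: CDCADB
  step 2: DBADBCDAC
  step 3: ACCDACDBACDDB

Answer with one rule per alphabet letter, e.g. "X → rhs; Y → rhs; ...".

  step 2 ⇒ step 3: DBADBCDAC ⇒ A·C·CD·A·C·DB·A·CD·DB
    A ↦ CD
    B ↦ C
    C ↦ DB
    D ↦ A

A->CD, B->C, C->DB, D->A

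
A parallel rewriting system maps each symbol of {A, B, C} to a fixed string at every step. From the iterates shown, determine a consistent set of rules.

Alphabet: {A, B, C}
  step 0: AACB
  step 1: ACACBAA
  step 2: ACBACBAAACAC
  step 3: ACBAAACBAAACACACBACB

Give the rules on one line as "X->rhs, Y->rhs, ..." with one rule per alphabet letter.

A->AC, B->AA, C->B

  step 2 ⇒ step 3: ACBACBAAACAC ⇒ AC·B·AA·AC·B·AA·AC·AC·AC·B·AC·B
    A ↦ AC
    B ↦ AA
    C ↦ B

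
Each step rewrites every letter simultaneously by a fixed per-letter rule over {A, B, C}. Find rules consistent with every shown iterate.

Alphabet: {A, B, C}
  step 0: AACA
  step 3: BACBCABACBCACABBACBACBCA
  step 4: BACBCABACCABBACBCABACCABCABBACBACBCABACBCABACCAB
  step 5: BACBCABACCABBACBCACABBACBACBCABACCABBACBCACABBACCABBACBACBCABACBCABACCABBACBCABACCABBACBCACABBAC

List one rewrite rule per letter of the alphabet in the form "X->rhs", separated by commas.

  step 4 ⇒ step 5: BACBCABACCABBACBCABACCABCABBACBACBCABACBCABACCAB ⇒ BAC·B·CA·BAC·CA·B·BAC·B·CA·CA·B·BAC·BAC·B·CA·BAC·CA·B·BAC·B·CA·CA·B·BAC·CA·B·BAC·BAC·B·CA·BAC·B·CA·BAC·CA·B·BAC·B·CA·BAC·CA·B·BAC·B·CA·CA·B·BAC
    A ↦ B
    B ↦ BAC
    C ↦ CA

A->B, B->BAC, C->CA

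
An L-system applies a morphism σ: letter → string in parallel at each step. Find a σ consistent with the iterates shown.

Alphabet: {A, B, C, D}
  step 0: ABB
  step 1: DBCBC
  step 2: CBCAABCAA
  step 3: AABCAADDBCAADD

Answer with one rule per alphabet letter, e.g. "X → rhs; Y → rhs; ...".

A->D, B->BC, C->AA, D->C

  step 2 ⇒ step 3: CBCAABCAA ⇒ AA·BC·AA·D·D·BC·AA·D·D
    A ↦ D
    B ↦ BC
    C ↦ AA
  step 1 ⇒ step 2: DBCBC ⇒ C·BC·AA·BC·AA
    D ↦ C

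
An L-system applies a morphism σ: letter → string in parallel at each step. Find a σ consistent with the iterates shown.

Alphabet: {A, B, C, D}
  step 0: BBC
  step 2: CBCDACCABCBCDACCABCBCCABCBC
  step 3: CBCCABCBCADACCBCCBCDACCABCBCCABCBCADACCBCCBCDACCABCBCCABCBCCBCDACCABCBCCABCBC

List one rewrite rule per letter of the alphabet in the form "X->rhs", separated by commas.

A->DAC, B->CAB, C->CBC, D->A

  step 2 ⇒ step 3: CBCDACCABCBCDACCABCBCCABCBC ⇒ CBC·CAB·CBC·A·DAC·CBC·CBC·DAC·CAB·CBC·CAB·CBC·A·DAC·CBC·CBC·DAC·CAB·CBC·CAB·CBC·CBC·DAC·CAB·CBC·CAB·CBC
    A ↦ DAC
    B ↦ CAB
    C ↦ CBC
    D ↦ A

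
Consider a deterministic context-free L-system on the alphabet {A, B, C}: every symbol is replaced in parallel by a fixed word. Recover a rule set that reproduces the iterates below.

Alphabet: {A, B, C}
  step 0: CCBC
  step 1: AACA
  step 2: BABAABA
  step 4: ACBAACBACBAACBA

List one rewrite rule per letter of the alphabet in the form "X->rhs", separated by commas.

  step 1 ⇒ step 2: AACA ⇒ BA·BA·A·BA
    A ↦ BA
    C ↦ A
  step 0 ⇒ step 1: CCBC ⇒ A·A·C·A
    B ↦ C

A->BA, B->C, C->A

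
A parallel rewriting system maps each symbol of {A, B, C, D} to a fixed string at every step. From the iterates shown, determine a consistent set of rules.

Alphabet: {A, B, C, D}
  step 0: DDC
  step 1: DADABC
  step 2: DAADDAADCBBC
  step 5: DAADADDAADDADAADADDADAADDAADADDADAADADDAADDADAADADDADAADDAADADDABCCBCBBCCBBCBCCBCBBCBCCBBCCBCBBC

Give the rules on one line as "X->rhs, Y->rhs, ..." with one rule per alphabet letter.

A->AD, B->CB, C->BC, D->DA

  step 1 ⇒ step 2: DADABC ⇒ DA·AD·DA·AD·CB·BC
    A ↦ AD
    B ↦ CB
    C ↦ BC
    D ↦ DA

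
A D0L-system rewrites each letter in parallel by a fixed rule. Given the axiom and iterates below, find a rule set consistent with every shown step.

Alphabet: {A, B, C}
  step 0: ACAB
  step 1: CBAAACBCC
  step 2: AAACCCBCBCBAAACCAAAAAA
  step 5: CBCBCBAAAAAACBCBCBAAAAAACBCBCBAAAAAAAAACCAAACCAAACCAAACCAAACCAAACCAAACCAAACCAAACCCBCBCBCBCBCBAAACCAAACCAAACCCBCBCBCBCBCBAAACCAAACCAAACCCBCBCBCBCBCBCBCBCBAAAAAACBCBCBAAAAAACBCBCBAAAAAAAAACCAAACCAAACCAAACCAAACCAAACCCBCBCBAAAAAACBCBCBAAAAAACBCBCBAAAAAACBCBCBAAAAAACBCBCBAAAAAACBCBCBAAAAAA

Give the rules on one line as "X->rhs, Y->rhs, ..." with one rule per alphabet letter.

A->CB, B->CC, C->AAA

  step 1 ⇒ step 2: CBAAACBCC ⇒ AAA·CC·CB·CB·CB·AAA·CC·AAA·AAA
    A ↦ CB
    B ↦ CC
    C ↦ AAA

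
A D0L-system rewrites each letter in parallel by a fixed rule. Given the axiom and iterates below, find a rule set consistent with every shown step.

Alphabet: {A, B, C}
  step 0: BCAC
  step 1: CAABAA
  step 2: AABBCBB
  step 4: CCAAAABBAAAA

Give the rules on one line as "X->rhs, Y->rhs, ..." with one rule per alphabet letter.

A->B, B->C, C->AA

  step 1 ⇒ step 2: CAABAA ⇒ AA·B·B·C·B·B
    A ↦ B
    B ↦ C
    C ↦ AA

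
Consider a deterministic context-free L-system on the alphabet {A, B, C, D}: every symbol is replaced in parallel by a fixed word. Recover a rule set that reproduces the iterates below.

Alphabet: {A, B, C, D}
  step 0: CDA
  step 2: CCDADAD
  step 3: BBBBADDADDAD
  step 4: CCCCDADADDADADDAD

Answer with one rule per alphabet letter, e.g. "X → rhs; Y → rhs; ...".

A->D, B->C, C->BB, D->AD

  step 3 ⇒ step 4: BBBBADDADDAD ⇒ C·C·C·C·D·AD·AD·D·AD·AD·D·AD
    A ↦ D
    B ↦ C
    D ↦ AD
  step 2 ⇒ step 3: CCDADAD ⇒ BB·BB·AD·D·AD·D·AD
    C ↦ BB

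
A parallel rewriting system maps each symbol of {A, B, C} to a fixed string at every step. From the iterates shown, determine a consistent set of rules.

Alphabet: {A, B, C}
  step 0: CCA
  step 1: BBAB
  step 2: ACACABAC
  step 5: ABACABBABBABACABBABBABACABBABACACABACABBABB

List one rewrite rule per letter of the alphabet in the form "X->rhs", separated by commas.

  step 1 ⇒ step 2: BBAB ⇒ AC·AC·AB·AC
    A ↦ AB
    B ↦ AC
  step 0 ⇒ step 1: CCA ⇒ B·B·AB
    C ↦ B

A->AB, B->AC, C->B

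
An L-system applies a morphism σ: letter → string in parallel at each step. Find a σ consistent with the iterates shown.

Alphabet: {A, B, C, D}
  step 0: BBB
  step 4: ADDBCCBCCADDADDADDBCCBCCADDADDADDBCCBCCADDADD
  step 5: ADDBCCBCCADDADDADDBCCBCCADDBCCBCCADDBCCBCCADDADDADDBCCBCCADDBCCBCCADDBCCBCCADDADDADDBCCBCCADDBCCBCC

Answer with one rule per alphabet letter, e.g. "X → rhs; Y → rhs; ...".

A->ADD, B->A, C->D, D->BCC

  step 4 ⇒ step 5: ADDBCCBCCADDADDADDBCCBCCADDADDADDBCCBCCADDADD ⇒ ADD·BCC·BCC·A·D·D·A·D·D·ADD·BCC·BCC·ADD·BCC·BCC·ADD·BCC·BCC·A·D·D·A·D·D·ADD·BCC·BCC·ADD·BCC·BCC·ADD·BCC·BCC·A·D·D·A·D·D·ADD·BCC·BCC·ADD·BCC·BCC
    A ↦ ADD
    B ↦ A
    C ↦ D
    D ↦ BCC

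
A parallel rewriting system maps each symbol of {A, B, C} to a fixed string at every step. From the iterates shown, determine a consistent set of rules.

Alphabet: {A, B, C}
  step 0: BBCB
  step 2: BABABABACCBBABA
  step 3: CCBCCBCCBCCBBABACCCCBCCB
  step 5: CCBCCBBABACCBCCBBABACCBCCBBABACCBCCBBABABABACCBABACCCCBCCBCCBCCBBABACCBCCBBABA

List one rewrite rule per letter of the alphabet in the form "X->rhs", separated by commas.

A->B, B->CC, C->BA

  step 2 ⇒ step 3: BABABABACCBBABA ⇒ CC·B·CC·B·CC·B·CC·B·BA·BA·CC·CC·B·CC·B
    A ↦ B
    B ↦ CC
    C ↦ BA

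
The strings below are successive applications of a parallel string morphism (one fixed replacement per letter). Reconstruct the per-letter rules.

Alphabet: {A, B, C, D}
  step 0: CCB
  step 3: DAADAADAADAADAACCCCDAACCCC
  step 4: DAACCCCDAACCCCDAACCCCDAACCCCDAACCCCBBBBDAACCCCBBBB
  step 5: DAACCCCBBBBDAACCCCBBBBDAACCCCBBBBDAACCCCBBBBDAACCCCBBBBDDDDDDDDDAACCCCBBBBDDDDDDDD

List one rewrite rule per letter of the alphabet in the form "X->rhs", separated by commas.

A->CC, B->DD, C->B, D->DAA

  step 4 ⇒ step 5: DAACCCCDAACCCCDAACCCCDAACCCCDAACCCCBBBBDAACCCCBBBB ⇒ DAA·CC·CC·B·B·B·B·DAA·CC·CC·B·B·B·B·DAA·CC·CC·B·B·B·B·DAA·CC·CC·B·B·B·B·DAA·CC·CC·B·B·B·B·DD·DD·DD·DD·DAA·CC·CC·B·B·B·B·DD·DD·DD·DD
    A ↦ CC
    B ↦ DD
    C ↦ B
    D ↦ DAA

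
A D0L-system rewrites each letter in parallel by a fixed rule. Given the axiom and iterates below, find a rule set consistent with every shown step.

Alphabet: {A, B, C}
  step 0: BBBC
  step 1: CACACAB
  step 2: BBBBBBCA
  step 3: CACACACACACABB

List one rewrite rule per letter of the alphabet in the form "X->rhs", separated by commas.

  step 2 ⇒ step 3: BBBBBBCA ⇒ CA·CA·CA·CA·CA·CA·B·B
    A ↦ B
    B ↦ CA
    C ↦ B

A->B, B->CA, C->B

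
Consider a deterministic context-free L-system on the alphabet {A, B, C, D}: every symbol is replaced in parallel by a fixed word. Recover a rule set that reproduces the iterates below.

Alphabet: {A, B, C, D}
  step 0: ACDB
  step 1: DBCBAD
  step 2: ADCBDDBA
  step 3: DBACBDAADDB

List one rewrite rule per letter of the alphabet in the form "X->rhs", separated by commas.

A->DB, B->D, C->CB, D->A

  step 2 ⇒ step 3: ADCBDDBA ⇒ DB·A·CB·D·A·A·D·DB
    A ↦ DB
    B ↦ D
    C ↦ CB
    D ↦ A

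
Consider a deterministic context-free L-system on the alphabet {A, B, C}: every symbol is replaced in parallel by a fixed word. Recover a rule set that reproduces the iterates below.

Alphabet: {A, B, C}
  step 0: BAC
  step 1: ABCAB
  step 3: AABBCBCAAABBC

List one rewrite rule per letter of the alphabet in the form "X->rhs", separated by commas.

  step 0 ⇒ step 1: BAC ⇒ A·BC·AB
    A ↦ BC
    B ↦ A
    C ↦ AB

A->BC, B->A, C->AB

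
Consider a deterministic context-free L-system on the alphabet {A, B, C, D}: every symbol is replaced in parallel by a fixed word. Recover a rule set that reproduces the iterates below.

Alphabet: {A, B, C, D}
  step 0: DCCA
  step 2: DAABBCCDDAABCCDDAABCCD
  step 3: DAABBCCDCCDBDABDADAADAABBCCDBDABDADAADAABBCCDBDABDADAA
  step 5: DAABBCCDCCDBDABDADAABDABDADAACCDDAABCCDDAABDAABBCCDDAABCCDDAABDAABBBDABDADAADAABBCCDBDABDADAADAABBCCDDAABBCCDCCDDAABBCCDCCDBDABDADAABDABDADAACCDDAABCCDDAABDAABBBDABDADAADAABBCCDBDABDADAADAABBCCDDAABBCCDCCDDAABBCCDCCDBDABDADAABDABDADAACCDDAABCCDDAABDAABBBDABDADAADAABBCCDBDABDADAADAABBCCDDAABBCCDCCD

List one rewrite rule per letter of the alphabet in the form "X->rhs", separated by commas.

A->B, B->CCD, C->BDA, D->DAA

  step 2 ⇒ step 3: DAABBCCDDAABCCDDAABCCD ⇒ DAA·B·B·CCD·CCD·BDA·BDA·DAA·DAA·B·B·CCD·BDA·BDA·DAA·DAA·B·B·CCD·BDA·BDA·DAA
    A ↦ B
    B ↦ CCD
    C ↦ BDA
    D ↦ DAA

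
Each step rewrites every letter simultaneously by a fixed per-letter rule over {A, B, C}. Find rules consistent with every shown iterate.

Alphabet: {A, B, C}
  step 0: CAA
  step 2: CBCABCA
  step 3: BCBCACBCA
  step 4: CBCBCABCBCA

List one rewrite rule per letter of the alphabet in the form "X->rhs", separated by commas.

A->CA, B->C, C->B

  step 3 ⇒ step 4: BCBCACBCA ⇒ C·B·C·B·CA·B·C·B·CA
    A ↦ CA
    B ↦ C
    C ↦ B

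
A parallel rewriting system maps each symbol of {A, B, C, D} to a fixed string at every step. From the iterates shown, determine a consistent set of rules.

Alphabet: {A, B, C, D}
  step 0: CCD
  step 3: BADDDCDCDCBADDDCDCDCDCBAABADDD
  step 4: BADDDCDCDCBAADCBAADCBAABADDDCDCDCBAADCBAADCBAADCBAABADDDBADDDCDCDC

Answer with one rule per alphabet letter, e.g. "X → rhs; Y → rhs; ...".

  step 3 ⇒ step 4: BADDDCDCDCBADDDCDCDCDCBAABADDD ⇒ BAD·D·DC·DC·DC·BAA·DC·BAA·DC·BAA·BAD·D·DC·DC·DC·BAA·DC·BAA·DC·BAA·DC·BAA·BAD·D·D·BAD·D·DC·DC·DC
    A ↦ D
    B ↦ BAD
    C ↦ BAA
    D ↦ DC

A->D, B->BAD, C->BAA, D->DC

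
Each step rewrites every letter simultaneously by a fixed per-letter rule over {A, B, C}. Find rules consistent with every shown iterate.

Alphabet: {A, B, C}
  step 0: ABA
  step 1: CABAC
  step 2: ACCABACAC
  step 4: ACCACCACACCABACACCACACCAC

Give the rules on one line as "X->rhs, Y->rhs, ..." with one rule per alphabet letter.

  step 1 ⇒ step 2: CABAC ⇒ AC·C·ABA·C·AC
    A ↦ C
    B ↦ ABA
    C ↦ AC

A->C, B->ABA, C->AC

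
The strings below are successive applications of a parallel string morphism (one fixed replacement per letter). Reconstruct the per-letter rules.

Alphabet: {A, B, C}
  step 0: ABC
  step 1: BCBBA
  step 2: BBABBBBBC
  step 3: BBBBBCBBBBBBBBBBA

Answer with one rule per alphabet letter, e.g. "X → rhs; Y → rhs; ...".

  step 2 ⇒ step 3: BBABBBBBC ⇒ BB·BB·BC·BB·BB·BB·BB·BB·A
    A ↦ BC
    B ↦ BB
    C ↦ A

A->BC, B->BB, C->A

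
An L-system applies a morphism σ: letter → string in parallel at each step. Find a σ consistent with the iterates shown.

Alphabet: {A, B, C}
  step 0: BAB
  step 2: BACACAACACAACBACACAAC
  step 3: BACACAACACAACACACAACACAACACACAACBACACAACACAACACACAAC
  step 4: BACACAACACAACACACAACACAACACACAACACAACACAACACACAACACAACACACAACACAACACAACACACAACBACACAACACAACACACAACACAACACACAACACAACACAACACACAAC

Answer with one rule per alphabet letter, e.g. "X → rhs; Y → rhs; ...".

  step 3 ⇒ step 4: BACACAACACAACACACAACACAACACACAACBACACAACACAACACACAAC ⇒ BAC·AC·AAC·AC·AAC·AC·AC·AAC·AC·AAC·AC·AC·AAC·AC·AAC·AC·AAC·AC·AC·AAC·AC·AAC·AC·AC·AAC·AC·AAC·AC·AAC·AC·AC·AAC·BAC·AC·AAC·AC·AAC·AC·AC·AAC·AC·AAC·AC·AC·AAC·AC·AAC·AC·AAC·AC·AC·AAC
    A ↦ AC
    B ↦ BAC
    C ↦ AAC

A->AC, B->BAC, C->AAC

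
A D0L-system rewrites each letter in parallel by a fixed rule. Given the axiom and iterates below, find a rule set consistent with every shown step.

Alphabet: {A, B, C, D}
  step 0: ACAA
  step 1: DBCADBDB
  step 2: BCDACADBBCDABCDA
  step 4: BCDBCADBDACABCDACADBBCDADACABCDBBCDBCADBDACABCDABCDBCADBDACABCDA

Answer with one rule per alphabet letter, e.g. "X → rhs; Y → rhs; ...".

A->DB, B->DA, C->CA, D->BC

  step 1 ⇒ step 2: DBCADBDB ⇒ BC·DA·CA·DB·BC·DA·BC·DA
    A ↦ DB
    B ↦ DA
    C ↦ CA
    D ↦ BC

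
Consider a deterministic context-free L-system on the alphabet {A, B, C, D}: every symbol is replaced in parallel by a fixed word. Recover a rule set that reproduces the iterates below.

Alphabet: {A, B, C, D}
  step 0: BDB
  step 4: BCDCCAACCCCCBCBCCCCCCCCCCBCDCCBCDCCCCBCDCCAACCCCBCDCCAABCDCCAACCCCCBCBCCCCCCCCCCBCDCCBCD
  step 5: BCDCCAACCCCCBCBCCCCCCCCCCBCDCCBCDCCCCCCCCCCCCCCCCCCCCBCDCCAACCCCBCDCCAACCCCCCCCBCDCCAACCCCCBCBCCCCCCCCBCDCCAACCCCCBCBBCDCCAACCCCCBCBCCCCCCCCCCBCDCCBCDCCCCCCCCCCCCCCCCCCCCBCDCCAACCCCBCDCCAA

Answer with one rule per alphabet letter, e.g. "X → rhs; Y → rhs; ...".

A->CB, B->BCD, C->CC, D->AA

  step 4 ⇒ step 5: BCDCCAACCCCCBCBCCCCCCCCCCBCDCCBCDCCCCBCDCCAACCCCBCDCCAABCDCCAACCCCCBCBCCCCCCCCCCBCDCCBCD ⇒ BCD·CC·AA·CC·CC·CB·CB·CC·CC·CC·CC·CC·BCD·CC·BCD·CC·CC·CC·CC·CC·CC·CC·CC·CC·CC·BCD·CC·AA·CC·CC·BCD·CC·AA·CC·CC·CC·CC·BCD·CC·AA·CC·CC·CB·CB·CC·CC·CC·CC·BCD·CC·AA·CC·CC·CB·CB·BCD·CC·AA·CC·CC·CB·CB·CC·CC·CC·CC·CC·BCD·CC·BCD·CC·CC·CC·CC·CC·CC·CC·CC·CC·CC·BCD·CC·AA·CC·CC·BCD·CC·AA
    A ↦ CB
    B ↦ BCD
    C ↦ CC
    D ↦ AA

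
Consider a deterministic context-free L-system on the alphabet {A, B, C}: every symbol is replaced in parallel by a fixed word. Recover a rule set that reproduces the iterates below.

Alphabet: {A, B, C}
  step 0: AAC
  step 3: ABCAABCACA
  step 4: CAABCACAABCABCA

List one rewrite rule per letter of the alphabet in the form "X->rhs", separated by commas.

  step 3 ⇒ step 4: ABCAABCACA ⇒ CA·A·B·CA·CA·A·B·CA·B·CA
    A ↦ CA
    B ↦ A
    C ↦ B

A->CA, B->A, C->B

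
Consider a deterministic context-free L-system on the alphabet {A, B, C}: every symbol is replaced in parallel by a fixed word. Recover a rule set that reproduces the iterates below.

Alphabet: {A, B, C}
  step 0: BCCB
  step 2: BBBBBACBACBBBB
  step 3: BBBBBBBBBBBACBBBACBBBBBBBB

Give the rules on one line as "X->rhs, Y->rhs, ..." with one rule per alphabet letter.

A->B, B->BB, C->AC

  step 2 ⇒ step 3: BBBBBACBACBBBB ⇒ BB·BB·BB·BB·BB·B·AC·BB·B·AC·BB·BB·BB·BB
    A ↦ B
    B ↦ BB
    C ↦ AC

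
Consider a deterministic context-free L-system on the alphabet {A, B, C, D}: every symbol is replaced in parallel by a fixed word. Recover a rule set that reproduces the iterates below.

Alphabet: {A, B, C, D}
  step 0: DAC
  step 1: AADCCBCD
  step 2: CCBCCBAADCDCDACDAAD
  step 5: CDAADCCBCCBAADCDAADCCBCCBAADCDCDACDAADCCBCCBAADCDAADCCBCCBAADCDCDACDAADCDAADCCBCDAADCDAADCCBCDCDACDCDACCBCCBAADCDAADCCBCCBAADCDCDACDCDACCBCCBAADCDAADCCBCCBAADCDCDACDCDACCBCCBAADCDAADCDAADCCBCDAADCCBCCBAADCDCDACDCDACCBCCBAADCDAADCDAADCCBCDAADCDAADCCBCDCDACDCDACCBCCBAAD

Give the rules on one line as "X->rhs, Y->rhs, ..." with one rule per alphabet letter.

  step 1 ⇒ step 2: AADCCBCD ⇒ CCB·CCB·AAD·CD·CD·A·CD·AAD
    A ↦ CCB
    B ↦ A
    C ↦ CD
    D ↦ AAD

A->CCB, B->A, C->CD, D->AAD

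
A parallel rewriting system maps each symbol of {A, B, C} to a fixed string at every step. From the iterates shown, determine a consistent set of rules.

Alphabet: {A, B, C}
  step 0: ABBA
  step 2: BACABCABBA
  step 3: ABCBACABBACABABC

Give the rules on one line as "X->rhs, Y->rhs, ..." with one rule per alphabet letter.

  step 2 ⇒ step 3: BACABCABBA ⇒ AB·C·BA·C·AB·BA·C·AB·AB·C
    A ↦ C
    B ↦ AB
    C ↦ BA

A->C, B->AB, C->BA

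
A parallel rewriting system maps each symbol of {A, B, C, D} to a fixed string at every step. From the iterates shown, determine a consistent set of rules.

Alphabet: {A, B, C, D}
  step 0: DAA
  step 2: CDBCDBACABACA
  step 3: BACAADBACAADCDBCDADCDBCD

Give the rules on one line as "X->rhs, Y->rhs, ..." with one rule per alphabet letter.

  step 2 ⇒ step 3: CDBCDBACABACA ⇒ B·ACA·AD·B·ACA·AD·CD·B·CD·AD·CD·B·CD
    A ↦ CD
    B ↦ AD
    C ↦ B
    D ↦ ACA

A->CD, B->AD, C->B, D->ACA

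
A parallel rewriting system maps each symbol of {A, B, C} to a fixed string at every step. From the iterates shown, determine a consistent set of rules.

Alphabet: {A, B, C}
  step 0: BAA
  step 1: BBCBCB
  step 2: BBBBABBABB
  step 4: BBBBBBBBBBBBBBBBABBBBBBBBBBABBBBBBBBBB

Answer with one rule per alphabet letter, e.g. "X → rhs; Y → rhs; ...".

A->CB, B->BB, C->A

  step 1 ⇒ step 2: BBCBCB ⇒ BB·BB·A·BB·A·BB
    B ↦ BB
    C ↦ A
  step 0 ⇒ step 1: BAA ⇒ BB·CB·CB
    A ↦ CB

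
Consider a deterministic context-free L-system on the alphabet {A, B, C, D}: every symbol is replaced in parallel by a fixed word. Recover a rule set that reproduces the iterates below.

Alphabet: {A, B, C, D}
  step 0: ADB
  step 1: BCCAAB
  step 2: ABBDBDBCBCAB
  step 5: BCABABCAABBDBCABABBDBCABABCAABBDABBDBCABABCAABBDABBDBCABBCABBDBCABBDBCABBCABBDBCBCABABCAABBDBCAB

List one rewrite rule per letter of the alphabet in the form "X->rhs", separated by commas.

  step 1 ⇒ step 2: BCCAAB ⇒ AB·BD·BD·BC·BC·AB
    A ↦ BC
    B ↦ AB
    C ↦ BD
  step 0 ⇒ step 1: ADB ⇒ BC·CA·AB
    D ↦ CA

A->BC, B->AB, C->BD, D->CA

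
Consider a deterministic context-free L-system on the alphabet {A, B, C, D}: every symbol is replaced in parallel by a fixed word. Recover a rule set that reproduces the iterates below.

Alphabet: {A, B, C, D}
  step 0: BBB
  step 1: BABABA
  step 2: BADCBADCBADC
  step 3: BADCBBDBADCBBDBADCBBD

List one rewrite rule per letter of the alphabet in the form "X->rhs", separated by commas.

  step 2 ⇒ step 3: BADCBADCBADC ⇒ BA·DC·BB·D·BA·DC·BB·D·BA·DC·BB·D
    A ↦ DC
    B ↦ BA
    C ↦ D
    D ↦ BB

A->DC, B->BA, C->D, D->BB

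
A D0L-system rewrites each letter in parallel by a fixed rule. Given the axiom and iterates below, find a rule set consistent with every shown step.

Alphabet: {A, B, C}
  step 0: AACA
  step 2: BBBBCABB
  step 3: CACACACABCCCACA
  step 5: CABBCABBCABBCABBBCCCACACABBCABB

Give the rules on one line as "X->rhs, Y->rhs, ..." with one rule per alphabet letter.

A->CC, B->CA, C->B

  step 2 ⇒ step 3: BBBBCABB ⇒ CA·CA·CA·CA·B·CC·CA·CA
    A ↦ CC
    B ↦ CA
    C ↦ B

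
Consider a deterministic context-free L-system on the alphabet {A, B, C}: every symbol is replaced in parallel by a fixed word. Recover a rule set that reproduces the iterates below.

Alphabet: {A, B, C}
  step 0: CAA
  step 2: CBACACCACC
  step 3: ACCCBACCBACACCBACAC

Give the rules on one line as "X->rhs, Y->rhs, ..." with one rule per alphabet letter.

  step 2 ⇒ step 3: CBACACCACC ⇒ AC·C·CB·AC·CB·AC·AC·CB·AC·AC
    A ↦ CB
    B ↦ C
    C ↦ AC

A->CB, B->C, C->AC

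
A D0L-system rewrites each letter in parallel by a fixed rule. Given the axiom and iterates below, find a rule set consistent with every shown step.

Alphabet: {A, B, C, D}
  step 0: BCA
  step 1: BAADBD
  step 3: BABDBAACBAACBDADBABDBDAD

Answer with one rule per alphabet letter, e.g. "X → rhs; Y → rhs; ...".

  step 0 ⇒ step 1: BCA ⇒ BA·AD·BD
    A ↦ BD
    B ↦ BA
    C ↦ AD
    D ↦ AC  (constrained at step 1)

A->BD, B->BA, C->AD, D->AC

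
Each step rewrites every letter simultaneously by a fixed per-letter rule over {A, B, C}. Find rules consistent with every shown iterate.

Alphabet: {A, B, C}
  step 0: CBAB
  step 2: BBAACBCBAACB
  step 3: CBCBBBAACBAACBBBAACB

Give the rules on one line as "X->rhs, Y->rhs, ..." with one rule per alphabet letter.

A->B, B->CB, C->AA

  step 2 ⇒ step 3: BBAACBCBAACB ⇒ CB·CB·B·B·AA·CB·AA·CB·B·B·AA·CB
    A ↦ B
    B ↦ CB
    C ↦ AA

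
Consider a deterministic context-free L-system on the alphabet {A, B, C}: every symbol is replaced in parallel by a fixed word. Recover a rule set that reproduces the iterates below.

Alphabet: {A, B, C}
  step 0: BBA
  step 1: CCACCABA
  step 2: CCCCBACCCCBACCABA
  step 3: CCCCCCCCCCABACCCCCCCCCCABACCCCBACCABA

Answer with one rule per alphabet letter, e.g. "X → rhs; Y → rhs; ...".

  step 2 ⇒ step 3: CCCCBACCCCBACCABA ⇒ CC·CC·CC·CC·CCA·BA·CC·CC·CC·CC·CCA·BA·CC·CC·BA·CCA·BA
    A ↦ BA
    B ↦ CCA
    C ↦ CC

A->BA, B->CCA, C->CC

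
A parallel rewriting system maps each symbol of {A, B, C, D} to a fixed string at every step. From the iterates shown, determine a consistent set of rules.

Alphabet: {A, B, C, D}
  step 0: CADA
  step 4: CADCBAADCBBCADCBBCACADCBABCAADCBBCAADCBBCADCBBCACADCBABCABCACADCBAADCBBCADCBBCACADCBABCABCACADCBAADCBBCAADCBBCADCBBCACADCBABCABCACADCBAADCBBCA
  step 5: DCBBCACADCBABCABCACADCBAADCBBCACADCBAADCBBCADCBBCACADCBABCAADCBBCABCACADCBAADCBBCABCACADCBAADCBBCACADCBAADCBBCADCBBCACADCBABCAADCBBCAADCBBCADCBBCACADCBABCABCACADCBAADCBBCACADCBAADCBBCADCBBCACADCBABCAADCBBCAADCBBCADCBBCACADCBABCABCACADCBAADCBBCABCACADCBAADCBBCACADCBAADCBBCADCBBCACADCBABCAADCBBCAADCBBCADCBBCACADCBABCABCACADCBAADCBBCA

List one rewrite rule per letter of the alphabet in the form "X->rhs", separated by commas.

A->BCA, B->A, C->DCB, D->CA

  step 4 ⇒ step 5: CADCBAADCBBCADCBBCACADCBABCAADCBBCAADCBBCADCBBCACADCBABCABCACADCBAADCBBCADCBBCACADCBABCABCACADCBAADCBBCAADCBBCADCBBCACADCBABCABCACADCBAADCBBCA ⇒ DCB·BCA·CA·DCB·A·BCA·BCA·CA·DCB·A·A·DCB·BCA·CA·DCB·A·A·DCB·BCA·DCB·BCA·CA·DCB·A·BCA·A·DCB·BCA·BCA·CA·DCB·A·A·DCB·BCA·BCA·CA·DCB·A·A·DCB·BCA·CA·DCB·A·A·DCB·BCA·DCB·BCA·CA·DCB·A·BCA·A·DCB·BCA·A·DCB·BCA·DCB·BCA·CA·DCB·A·BCA·BCA·CA·DCB·A·A·DCB·BCA·CA·DCB·A·A·DCB·BCA·DCB·BCA·CA·DCB·A·BCA·A·DCB·BCA·A·DCB·BCA·DCB·BCA·CA·DCB·A·BCA·BCA·CA·DCB·A·A·DCB·BCA·BCA·CA·DCB·A·A·DCB·BCA·CA·DCB·A·A·DCB·BCA·DCB·BCA·CA·DCB·A·BCA·A·DCB·BCA·A·DCB·BCA·DCB·BCA·CA·DCB·A·BCA·BCA·CA·DCB·A·A·DCB·BCA
    A ↦ BCA
    B ↦ A
    C ↦ DCB
    D ↦ CA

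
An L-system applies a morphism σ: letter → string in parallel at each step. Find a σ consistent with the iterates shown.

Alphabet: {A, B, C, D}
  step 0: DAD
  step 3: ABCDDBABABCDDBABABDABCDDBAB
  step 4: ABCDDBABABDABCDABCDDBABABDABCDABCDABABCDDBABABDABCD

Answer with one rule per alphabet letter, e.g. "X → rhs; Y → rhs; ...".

A->ABC, B->D, C->DB, D->AB

  step 3 ⇒ step 4: ABCDDBABABCDDBABABDABCDDBAB ⇒ ABC·D·DB·AB·AB·D·ABC·D·ABC·D·DB·AB·AB·D·ABC·D·ABC·D·AB·ABC·D·DB·AB·AB·D·ABC·D
    A ↦ ABC
    B ↦ D
    C ↦ DB
    D ↦ AB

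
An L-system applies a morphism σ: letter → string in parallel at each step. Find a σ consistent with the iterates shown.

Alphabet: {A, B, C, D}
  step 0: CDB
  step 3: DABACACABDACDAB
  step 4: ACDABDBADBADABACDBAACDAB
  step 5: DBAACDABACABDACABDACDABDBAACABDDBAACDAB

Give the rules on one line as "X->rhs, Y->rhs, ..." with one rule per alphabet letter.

  step 4 ⇒ step 5: ACDABDBADBADABACDBAACDAB ⇒ D·BA·AC·D·AB·AC·AB·D·AC·AB·D·AC·D·AB·D·BA·AC·AB·D·D·BA·AC·D·AB
    A ↦ D
    B ↦ AB
    C ↦ BA
    D ↦ AC

A->D, B->AB, C->BA, D->AC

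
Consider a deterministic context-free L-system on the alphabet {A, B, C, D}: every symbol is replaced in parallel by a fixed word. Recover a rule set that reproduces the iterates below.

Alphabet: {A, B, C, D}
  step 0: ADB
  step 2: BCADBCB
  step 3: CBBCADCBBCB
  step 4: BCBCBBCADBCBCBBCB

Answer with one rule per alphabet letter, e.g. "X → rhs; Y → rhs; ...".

A->C, B->CB, C->B, D->AD

  step 3 ⇒ step 4: CBBCADCBBCB ⇒ B·CB·CB·B·C·AD·B·CB·CB·B·CB
    A ↦ C
    B ↦ CB
    C ↦ B
    D ↦ AD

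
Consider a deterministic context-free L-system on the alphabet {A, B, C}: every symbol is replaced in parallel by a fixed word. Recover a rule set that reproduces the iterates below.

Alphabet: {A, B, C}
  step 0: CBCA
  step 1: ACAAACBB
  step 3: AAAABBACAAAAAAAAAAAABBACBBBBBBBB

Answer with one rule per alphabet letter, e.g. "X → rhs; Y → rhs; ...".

  step 0 ⇒ step 1: CBCA ⇒ AC·AA·AC·BB
    A ↦ BB
    B ↦ AA
    C ↦ AC

A->BB, B->AA, C->AC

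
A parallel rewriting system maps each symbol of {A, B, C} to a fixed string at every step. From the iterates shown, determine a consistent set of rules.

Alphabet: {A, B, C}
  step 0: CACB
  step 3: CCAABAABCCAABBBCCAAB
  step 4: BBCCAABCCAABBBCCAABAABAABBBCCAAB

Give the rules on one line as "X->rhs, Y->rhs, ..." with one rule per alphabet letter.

  step 3 ⇒ step 4: CCAABAABCCAABBBCCAAB ⇒ B·B·C·C·AAB·C·C·AAB·B·B·C·C·AAB·AAB·AAB·B·B·C·C·AAB
    A ↦ C
    B ↦ AAB
    C ↦ B

A->C, B->AAB, C->B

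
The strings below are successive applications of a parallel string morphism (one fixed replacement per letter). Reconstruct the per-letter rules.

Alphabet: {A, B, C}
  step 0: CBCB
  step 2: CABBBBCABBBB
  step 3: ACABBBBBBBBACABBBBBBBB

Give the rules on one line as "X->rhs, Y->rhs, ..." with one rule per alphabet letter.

  step 2 ⇒ step 3: CABBBBCABBBB ⇒ A·CA·BB·BB·BB·BB·A·CA·BB·BB·BB·BB
    A ↦ CA
    B ↦ BB
    C ↦ A

A->CA, B->BB, C->A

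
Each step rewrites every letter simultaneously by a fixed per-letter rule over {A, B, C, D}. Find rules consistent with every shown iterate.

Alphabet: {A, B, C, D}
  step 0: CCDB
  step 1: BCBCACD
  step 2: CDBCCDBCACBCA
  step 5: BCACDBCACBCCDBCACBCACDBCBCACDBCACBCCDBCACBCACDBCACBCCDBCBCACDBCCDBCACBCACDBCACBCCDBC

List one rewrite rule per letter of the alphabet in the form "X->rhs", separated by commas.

  step 1 ⇒ step 2: BCBCACD ⇒ CD·BC·CD·BC·AC·BC·A
    A ↦ AC
    B ↦ CD
    C ↦ BC
    D ↦ A

A->AC, B->CD, C->BC, D->A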